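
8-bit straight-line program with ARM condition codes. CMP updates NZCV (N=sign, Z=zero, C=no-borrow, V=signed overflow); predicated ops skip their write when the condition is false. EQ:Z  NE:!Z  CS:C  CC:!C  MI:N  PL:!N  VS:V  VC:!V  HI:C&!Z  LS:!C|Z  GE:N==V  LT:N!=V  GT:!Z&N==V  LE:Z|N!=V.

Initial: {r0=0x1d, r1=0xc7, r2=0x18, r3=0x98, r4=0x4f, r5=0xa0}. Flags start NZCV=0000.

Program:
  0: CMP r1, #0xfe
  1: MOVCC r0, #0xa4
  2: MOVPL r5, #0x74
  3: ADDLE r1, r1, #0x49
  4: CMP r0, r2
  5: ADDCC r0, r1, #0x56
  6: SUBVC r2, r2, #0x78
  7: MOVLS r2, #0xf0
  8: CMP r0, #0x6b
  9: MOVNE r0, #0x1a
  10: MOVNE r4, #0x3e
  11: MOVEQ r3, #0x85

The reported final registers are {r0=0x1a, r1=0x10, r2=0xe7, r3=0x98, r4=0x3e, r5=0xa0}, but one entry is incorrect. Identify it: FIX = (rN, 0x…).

0: ✓ CMP  NZCV=1000
1: ✓ MOVCC  r0←0xa4
2: · MOVPL
3: ✓ ADDLE  r1←0x10
4: ✓ CMP  NZCV=1010
5: · ADDCC
6: ✓ SUBVC  r2←0xa0
7: · MOVLS
8: ✓ CMP  NZCV=0011
9: ✓ MOVNE  r0←0x1a
10: ✓ MOVNE  r4←0x3e
11: · MOVEQ

FIX = (r2, 0xa0)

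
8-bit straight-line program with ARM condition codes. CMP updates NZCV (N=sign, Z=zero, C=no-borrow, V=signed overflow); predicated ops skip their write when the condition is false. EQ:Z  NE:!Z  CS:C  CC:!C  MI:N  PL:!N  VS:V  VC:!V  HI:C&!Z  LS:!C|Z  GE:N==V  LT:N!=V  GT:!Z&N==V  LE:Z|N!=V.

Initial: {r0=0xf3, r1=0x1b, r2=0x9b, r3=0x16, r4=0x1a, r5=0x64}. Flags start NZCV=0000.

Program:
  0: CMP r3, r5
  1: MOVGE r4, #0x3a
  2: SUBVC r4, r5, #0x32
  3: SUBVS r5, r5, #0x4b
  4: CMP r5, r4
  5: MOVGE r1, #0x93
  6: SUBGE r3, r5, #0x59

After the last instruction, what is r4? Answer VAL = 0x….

VAL = 0x32

[0] flags=1000 → (cmp)
[1] flags=1000 GE?F → skip
[2] flags=1000 VC?T → r4=0x32
[3] flags=1000 VS?F → skip
[4] flags=0010 → (cmp)
[5] flags=0010 GE?T → r1=0x93
[6] flags=0010 GE?T → r3=0x0b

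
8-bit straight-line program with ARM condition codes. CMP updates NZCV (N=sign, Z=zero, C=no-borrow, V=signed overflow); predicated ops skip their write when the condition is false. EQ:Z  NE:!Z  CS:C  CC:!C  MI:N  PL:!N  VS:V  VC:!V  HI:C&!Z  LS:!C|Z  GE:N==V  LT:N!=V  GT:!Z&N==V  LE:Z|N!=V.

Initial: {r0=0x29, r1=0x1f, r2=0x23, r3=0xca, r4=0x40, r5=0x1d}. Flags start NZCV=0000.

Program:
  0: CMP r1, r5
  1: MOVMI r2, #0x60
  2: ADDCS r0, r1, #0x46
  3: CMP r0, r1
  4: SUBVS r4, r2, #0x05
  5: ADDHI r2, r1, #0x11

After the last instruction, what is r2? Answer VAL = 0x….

0: ✓ CMP  NZCV=0010
1: · MOVMI
2: ✓ ADDCS  r0←0x65
3: ✓ CMP  NZCV=0010
4: · SUBVS
5: ✓ ADDHI  r2←0x30

VAL = 0x30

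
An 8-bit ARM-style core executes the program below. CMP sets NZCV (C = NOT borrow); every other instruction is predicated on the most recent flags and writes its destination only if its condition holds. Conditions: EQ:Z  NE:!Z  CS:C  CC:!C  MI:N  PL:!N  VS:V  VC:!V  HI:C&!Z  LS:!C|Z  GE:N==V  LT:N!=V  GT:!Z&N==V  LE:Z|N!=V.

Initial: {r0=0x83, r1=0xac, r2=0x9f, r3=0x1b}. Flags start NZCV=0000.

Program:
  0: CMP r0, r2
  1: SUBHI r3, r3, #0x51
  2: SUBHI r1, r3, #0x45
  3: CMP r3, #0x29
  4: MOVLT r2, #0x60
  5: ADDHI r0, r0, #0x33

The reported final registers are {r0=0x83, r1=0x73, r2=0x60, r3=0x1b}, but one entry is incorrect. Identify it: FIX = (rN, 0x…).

FIX = (r1, 0xac)

[0] flags=1000 → (cmp)
[1] flags=1000 HI?F → skip
[2] flags=1000 HI?F → skip
[3] flags=1000 → (cmp)
[4] flags=1000 LT?T → r2=0x60
[5] flags=1000 HI?F → skip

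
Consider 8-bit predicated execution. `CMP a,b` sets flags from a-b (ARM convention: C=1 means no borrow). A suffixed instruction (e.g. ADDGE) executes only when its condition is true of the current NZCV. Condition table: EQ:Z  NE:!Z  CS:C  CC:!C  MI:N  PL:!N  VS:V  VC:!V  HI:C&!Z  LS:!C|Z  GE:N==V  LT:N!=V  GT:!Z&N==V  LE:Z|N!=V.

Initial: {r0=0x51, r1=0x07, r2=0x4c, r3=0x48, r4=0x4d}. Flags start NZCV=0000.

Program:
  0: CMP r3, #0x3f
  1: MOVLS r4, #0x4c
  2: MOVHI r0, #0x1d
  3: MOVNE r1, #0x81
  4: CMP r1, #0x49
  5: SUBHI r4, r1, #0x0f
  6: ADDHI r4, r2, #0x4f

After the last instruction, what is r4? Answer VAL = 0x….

VAL = 0x9b

[0] flags=0010 → (cmp)
[1] flags=0010 LS?F → skip
[2] flags=0010 HI?T → r0=0x1d
[3] flags=0010 NE?T → r1=0x81
[4] flags=0011 → (cmp)
[5] flags=0011 HI?T → r4=0x72
[6] flags=0011 HI?T → r4=0x9b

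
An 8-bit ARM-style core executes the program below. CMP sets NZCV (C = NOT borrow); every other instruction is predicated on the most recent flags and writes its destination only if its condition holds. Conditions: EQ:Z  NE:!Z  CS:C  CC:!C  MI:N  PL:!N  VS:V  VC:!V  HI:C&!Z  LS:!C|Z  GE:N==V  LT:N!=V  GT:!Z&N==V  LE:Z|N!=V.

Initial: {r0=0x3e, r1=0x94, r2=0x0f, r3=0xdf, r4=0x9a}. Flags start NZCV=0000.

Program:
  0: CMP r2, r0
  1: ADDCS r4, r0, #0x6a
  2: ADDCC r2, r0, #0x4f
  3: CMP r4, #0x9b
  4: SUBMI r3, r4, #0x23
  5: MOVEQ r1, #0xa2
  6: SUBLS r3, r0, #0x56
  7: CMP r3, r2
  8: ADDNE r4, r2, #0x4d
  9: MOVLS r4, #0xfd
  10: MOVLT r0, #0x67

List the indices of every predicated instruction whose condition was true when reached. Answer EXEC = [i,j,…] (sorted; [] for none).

EXEC = [2,4,6,8]

[0] flags=1000 → (cmp)
[1] flags=1000 CS?F → skip
[2] flags=1000 CC?T → r2=0x8d
[3] flags=1000 → (cmp)
[4] flags=1000 MI?T → r3=0x77
[5] flags=1000 EQ?F → skip
[6] flags=1000 LS?T → r3=0xe8
[7] flags=0010 → (cmp)
[8] flags=0010 NE?T → r4=0xda
[9] flags=0010 LS?F → skip
[10] flags=0010 LT?F → skip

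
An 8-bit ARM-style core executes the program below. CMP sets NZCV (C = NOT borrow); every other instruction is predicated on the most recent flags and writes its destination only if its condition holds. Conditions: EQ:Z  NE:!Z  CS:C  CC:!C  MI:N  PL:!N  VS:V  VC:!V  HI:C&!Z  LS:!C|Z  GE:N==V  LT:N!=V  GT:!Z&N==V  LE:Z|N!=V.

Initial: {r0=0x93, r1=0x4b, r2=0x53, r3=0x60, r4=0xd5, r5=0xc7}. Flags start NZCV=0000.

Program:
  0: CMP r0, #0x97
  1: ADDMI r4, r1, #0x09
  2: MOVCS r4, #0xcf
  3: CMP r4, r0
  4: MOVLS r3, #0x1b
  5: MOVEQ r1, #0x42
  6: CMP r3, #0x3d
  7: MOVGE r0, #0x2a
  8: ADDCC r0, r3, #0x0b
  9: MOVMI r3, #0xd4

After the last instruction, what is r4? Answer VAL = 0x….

VAL = 0x54

[0] flags=1000 → (cmp)
[1] flags=1000 MI?T → r4=0x54
[2] flags=1000 CS?F → skip
[3] flags=1001 → (cmp)
[4] flags=1001 LS?T → r3=0x1b
[5] flags=1001 EQ?F → skip
[6] flags=1000 → (cmp)
[7] flags=1000 GE?F → skip
[8] flags=1000 CC?T → r0=0x26
[9] flags=1000 MI?T → r3=0xd4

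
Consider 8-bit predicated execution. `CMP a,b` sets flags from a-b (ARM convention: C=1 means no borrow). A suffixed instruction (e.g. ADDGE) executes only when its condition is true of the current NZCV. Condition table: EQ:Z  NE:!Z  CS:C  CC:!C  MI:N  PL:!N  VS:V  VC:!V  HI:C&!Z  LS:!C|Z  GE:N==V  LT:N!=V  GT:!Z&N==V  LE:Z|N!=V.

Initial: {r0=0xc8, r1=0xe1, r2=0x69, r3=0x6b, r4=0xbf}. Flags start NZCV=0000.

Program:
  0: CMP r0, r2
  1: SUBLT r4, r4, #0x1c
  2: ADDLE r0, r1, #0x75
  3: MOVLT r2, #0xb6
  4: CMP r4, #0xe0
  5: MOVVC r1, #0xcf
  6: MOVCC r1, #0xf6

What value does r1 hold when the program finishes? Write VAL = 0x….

VAL = 0xf6

[0] flags=0011 → (cmp)
[1] flags=0011 LT?T → r4=0xa3
[2] flags=0011 LE?T → r0=0x56
[3] flags=0011 LT?T → r2=0xb6
[4] flags=1000 → (cmp)
[5] flags=1000 VC?T → r1=0xcf
[6] flags=1000 CC?T → r1=0xf6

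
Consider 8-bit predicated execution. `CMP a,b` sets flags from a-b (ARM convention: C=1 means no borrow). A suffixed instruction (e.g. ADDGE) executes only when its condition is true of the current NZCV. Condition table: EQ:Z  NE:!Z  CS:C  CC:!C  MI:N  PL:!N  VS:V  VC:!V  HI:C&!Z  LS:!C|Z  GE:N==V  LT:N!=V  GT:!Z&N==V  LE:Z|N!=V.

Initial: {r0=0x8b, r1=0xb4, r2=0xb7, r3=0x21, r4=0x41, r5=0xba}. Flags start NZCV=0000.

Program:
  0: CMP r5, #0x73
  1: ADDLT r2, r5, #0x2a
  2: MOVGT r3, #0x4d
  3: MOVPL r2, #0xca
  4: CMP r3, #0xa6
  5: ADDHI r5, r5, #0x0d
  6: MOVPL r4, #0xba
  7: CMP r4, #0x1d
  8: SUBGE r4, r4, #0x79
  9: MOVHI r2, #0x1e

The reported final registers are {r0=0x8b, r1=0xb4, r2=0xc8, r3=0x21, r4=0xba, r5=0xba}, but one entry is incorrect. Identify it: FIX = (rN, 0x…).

[0] flags=0011 → (cmp)
[1] flags=0011 LT?T → r2=0xe4
[2] flags=0011 GT?F → skip
[3] flags=0011 PL?T → r2=0xca
[4] flags=0000 → (cmp)
[5] flags=0000 HI?F → skip
[6] flags=0000 PL?T → r4=0xba
[7] flags=1010 → (cmp)
[8] flags=1010 GE?F → skip
[9] flags=1010 HI?T → r2=0x1e

FIX = (r2, 0x1e)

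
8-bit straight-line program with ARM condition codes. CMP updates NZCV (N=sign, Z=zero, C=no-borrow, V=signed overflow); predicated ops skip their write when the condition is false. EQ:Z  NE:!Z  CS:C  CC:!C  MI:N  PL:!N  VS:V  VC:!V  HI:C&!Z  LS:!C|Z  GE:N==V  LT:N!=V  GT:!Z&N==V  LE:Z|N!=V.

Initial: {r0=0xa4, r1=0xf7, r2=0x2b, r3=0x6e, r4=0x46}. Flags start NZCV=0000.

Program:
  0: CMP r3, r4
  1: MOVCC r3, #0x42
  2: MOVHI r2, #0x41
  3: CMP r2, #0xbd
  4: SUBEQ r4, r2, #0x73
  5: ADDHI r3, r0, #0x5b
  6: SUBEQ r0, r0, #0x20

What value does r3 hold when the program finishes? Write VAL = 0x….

[0] flags=0010 → (cmp)
[1] flags=0010 CC?F → skip
[2] flags=0010 HI?T → r2=0x41
[3] flags=1001 → (cmp)
[4] flags=1001 EQ?F → skip
[5] flags=1001 HI?F → skip
[6] flags=1001 EQ?F → skip

VAL = 0x6e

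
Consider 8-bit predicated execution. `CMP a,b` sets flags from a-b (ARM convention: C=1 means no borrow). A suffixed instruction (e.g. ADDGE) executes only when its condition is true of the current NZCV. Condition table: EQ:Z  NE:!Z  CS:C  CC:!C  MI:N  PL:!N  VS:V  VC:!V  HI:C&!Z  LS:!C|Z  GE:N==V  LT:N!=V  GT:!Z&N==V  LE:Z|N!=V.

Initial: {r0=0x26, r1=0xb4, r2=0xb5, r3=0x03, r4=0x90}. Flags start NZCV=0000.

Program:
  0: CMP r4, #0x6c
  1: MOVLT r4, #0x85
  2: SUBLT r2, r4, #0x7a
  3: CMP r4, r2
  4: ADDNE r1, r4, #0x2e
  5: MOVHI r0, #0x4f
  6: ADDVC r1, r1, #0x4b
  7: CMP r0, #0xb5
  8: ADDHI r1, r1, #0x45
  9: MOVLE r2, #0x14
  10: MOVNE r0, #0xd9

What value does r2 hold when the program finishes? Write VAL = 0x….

VAL = 0x0b

[0] flags=0011 → (cmp)
[1] flags=0011 LT?T → r4=0x85
[2] flags=0011 LT?T → r2=0x0b
[3] flags=0011 → (cmp)
[4] flags=0011 NE?T → r1=0xb3
[5] flags=0011 HI?T → r0=0x4f
[6] flags=0011 VC?F → skip
[7] flags=1001 → (cmp)
[8] flags=1001 HI?F → skip
[9] flags=1001 LE?F → skip
[10] flags=1001 NE?T → r0=0xd9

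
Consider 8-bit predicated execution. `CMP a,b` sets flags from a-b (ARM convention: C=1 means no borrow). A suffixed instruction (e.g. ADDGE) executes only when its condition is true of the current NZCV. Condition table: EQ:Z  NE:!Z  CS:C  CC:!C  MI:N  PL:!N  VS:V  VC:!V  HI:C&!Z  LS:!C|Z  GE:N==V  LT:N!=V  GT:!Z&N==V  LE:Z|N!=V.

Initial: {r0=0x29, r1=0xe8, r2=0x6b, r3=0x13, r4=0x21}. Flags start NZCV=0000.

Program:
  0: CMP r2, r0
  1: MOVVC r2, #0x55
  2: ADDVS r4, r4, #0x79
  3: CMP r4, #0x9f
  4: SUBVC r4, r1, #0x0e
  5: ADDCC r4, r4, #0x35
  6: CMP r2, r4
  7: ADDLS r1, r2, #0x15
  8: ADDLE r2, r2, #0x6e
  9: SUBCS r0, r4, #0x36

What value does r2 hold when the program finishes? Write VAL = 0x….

VAL = 0xc3

[0] flags=0010 → (cmp)
[1] flags=0010 VC?T → r2=0x55
[2] flags=0010 VS?F → skip
[3] flags=1001 → (cmp)
[4] flags=1001 VC?F → skip
[5] flags=1001 CC?T → r4=0x56
[6] flags=1000 → (cmp)
[7] flags=1000 LS?T → r1=0x6a
[8] flags=1000 LE?T → r2=0xc3
[9] flags=1000 CS?F → skip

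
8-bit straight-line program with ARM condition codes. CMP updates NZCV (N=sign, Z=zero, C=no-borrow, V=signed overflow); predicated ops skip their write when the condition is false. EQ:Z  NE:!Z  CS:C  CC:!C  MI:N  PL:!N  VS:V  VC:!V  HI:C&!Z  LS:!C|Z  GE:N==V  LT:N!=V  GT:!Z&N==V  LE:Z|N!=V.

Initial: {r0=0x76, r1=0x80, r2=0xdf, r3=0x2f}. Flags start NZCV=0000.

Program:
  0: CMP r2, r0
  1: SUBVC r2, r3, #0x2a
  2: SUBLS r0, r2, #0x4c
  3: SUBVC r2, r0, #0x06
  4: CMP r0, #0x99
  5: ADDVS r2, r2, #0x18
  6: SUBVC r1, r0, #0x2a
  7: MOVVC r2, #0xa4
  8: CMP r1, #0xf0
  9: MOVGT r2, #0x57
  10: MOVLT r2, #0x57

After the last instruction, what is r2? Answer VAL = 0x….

0: ✓ CMP  NZCV=0011
1: · SUBVC
2: · SUBLS
3: · SUBVC
4: ✓ CMP  NZCV=1001
5: ✓ ADDVS  r2←0xf7
6: · SUBVC
7: · MOVVC
8: ✓ CMP  NZCV=1000
9: · MOVGT
10: ✓ MOVLT  r2←0x57

VAL = 0x57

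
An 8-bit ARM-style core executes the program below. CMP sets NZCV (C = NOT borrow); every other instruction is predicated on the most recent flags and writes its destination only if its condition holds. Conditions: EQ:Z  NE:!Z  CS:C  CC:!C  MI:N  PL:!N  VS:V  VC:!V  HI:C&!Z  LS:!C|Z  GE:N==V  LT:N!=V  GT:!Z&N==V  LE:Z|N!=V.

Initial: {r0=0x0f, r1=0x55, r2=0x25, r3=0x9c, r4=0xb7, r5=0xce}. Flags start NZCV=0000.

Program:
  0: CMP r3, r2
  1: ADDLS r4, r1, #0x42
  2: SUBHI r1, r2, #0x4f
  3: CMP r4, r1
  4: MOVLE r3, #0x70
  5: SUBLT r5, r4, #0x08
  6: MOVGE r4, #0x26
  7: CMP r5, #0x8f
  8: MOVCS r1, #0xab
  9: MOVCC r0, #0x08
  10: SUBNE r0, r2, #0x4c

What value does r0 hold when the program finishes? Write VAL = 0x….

0: ✓ CMP  NZCV=0011
1: · ADDLS
2: ✓ SUBHI  r1←0xd6
3: ✓ CMP  NZCV=1000
4: ✓ MOVLE  r3←0x70
5: ✓ SUBLT  r5←0xaf
6: · MOVGE
7: ✓ CMP  NZCV=0010
8: ✓ MOVCS  r1←0xab
9: · MOVCC
10: ✓ SUBNE  r0←0xd9

VAL = 0xd9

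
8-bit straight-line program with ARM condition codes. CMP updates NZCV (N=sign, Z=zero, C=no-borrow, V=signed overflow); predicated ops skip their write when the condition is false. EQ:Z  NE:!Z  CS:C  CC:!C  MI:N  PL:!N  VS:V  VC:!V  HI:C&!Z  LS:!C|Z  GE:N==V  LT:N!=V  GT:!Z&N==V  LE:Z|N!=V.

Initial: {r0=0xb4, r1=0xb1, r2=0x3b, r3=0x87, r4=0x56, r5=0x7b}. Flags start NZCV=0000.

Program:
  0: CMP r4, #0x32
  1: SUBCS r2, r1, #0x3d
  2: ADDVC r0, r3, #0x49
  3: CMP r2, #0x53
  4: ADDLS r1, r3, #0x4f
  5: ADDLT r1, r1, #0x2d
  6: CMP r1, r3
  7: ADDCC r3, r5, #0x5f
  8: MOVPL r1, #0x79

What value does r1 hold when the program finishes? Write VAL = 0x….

[0] flags=0010 → (cmp)
[1] flags=0010 CS?T → r2=0x74
[2] flags=0010 VC?T → r0=0xd0
[3] flags=0010 → (cmp)
[4] flags=0010 LS?F → skip
[5] flags=0010 LT?F → skip
[6] flags=0010 → (cmp)
[7] flags=0010 CC?F → skip
[8] flags=0010 PL?T → r1=0x79

VAL = 0x79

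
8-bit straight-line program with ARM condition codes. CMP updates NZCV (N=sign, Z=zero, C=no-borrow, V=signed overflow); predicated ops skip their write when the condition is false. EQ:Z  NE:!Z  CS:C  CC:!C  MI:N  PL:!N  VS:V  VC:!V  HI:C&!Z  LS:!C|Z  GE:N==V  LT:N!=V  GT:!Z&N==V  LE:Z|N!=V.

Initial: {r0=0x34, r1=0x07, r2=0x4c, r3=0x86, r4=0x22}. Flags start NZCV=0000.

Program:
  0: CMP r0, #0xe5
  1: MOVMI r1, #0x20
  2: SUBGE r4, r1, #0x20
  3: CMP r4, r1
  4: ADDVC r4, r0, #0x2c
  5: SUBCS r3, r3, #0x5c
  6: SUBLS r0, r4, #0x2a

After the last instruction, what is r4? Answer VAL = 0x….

VAL = 0x60

0: ✓ CMP  NZCV=0000
1: · MOVMI
2: ✓ SUBGE  r4←0xe7
3: ✓ CMP  NZCV=1010
4: ✓ ADDVC  r4←0x60
5: ✓ SUBCS  r3←0x2a
6: · SUBLS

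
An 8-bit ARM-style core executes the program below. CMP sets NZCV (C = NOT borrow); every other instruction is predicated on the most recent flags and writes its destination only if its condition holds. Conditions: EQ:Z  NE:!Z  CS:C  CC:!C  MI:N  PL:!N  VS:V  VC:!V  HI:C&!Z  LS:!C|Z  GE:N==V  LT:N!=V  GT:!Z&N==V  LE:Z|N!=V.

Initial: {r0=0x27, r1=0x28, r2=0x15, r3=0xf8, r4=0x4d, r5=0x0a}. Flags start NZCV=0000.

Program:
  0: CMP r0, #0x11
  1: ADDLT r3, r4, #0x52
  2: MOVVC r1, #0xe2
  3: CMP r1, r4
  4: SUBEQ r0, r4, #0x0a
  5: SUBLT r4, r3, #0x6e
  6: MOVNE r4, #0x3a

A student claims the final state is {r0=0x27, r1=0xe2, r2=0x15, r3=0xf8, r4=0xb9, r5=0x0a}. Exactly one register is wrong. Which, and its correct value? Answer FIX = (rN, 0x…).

[0] flags=0010 → (cmp)
[1] flags=0010 LT?F → skip
[2] flags=0010 VC?T → r1=0xe2
[3] flags=1010 → (cmp)
[4] flags=1010 EQ?F → skip
[5] flags=1010 LT?T → r4=0x8a
[6] flags=1010 NE?T → r4=0x3a

FIX = (r4, 0x3a)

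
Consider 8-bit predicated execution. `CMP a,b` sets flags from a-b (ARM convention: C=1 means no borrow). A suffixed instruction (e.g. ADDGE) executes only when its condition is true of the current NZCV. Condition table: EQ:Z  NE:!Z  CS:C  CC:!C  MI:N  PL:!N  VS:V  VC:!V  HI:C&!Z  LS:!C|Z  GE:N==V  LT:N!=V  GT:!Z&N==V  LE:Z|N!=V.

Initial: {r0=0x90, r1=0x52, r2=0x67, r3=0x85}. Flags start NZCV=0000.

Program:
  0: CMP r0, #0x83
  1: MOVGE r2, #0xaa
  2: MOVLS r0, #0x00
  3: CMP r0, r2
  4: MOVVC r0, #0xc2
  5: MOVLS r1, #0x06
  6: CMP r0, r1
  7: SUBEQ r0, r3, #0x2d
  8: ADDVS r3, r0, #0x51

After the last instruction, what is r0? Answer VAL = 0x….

VAL = 0xc2

[0] flags=0010 → (cmp)
[1] flags=0010 GE?T → r2=0xaa
[2] flags=0010 LS?F → skip
[3] flags=1000 → (cmp)
[4] flags=1000 VC?T → r0=0xc2
[5] flags=1000 LS?T → r1=0x06
[6] flags=1010 → (cmp)
[7] flags=1010 EQ?F → skip
[8] flags=1010 VS?F → skip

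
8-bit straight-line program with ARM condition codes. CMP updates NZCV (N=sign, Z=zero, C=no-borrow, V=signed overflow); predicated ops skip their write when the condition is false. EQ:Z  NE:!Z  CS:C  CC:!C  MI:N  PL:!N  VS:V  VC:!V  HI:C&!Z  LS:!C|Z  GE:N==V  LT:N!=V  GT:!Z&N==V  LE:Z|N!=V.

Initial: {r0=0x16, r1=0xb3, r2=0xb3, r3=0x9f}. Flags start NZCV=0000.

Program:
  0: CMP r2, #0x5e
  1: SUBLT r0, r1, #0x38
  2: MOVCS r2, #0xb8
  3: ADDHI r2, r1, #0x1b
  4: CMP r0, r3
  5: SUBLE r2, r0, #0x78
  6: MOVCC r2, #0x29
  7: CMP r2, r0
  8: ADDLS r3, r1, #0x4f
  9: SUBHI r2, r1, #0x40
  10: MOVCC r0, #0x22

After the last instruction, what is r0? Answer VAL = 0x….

0: ✓ CMP  NZCV=0011
1: ✓ SUBLT  r0←0x7b
2: ✓ MOVCS  r2←0xb8
3: ✓ ADDHI  r2←0xce
4: ✓ CMP  NZCV=1001
5: · SUBLE
6: ✓ MOVCC  r2←0x29
7: ✓ CMP  NZCV=1000
8: ✓ ADDLS  r3←0x02
9: · SUBHI
10: ✓ MOVCC  r0←0x22

VAL = 0x22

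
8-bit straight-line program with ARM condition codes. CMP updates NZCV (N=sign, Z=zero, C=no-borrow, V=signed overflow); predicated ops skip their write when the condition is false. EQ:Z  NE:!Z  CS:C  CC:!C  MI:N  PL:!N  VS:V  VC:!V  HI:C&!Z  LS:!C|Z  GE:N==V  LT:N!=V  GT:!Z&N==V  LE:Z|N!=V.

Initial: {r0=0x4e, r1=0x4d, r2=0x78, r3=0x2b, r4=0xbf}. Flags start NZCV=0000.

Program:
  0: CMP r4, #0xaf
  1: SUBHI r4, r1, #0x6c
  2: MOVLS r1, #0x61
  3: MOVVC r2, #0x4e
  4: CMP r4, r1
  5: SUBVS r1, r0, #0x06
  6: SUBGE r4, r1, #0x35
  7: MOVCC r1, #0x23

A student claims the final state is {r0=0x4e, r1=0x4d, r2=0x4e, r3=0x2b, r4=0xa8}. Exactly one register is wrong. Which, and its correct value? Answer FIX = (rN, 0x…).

FIX = (r4, 0xe1)

0: ✓ CMP  NZCV=0010
1: ✓ SUBHI  r4←0xe1
2: · MOVLS
3: ✓ MOVVC  r2←0x4e
4: ✓ CMP  NZCV=1010
5: · SUBVS
6: · SUBGE
7: · MOVCC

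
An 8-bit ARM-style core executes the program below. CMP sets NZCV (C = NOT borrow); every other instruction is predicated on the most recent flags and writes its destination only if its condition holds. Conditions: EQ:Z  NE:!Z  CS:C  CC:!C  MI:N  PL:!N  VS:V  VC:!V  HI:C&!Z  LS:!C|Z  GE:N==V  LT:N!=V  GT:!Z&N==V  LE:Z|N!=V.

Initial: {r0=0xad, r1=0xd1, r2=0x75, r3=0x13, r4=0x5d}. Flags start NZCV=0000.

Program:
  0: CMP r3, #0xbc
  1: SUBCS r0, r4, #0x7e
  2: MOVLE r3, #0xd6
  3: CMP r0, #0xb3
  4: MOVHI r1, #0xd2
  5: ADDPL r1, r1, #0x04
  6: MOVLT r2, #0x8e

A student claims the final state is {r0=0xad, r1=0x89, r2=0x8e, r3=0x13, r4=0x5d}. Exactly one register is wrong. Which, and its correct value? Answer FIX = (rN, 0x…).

FIX = (r1, 0xd1)

[0] flags=0000 → (cmp)
[1] flags=0000 CS?F → skip
[2] flags=0000 LE?F → skip
[3] flags=1000 → (cmp)
[4] flags=1000 HI?F → skip
[5] flags=1000 PL?F → skip
[6] flags=1000 LT?T → r2=0x8e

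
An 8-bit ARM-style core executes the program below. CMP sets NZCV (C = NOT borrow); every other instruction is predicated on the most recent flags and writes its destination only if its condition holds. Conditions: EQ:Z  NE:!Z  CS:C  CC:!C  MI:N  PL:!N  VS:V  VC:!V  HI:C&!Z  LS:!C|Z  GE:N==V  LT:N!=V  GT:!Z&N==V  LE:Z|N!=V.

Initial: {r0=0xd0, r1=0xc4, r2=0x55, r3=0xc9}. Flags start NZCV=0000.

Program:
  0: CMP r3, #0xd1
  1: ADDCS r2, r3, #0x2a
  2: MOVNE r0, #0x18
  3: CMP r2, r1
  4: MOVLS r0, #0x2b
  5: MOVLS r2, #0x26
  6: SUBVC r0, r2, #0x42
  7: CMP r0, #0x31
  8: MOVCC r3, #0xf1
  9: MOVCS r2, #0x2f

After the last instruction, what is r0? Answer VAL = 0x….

VAL = 0x2b

0: ✓ CMP  NZCV=1000
1: · ADDCS
2: ✓ MOVNE  r0←0x18
3: ✓ CMP  NZCV=1001
4: ✓ MOVLS  r0←0x2b
5: ✓ MOVLS  r2←0x26
6: · SUBVC
7: ✓ CMP  NZCV=1000
8: ✓ MOVCC  r3←0xf1
9: · MOVCS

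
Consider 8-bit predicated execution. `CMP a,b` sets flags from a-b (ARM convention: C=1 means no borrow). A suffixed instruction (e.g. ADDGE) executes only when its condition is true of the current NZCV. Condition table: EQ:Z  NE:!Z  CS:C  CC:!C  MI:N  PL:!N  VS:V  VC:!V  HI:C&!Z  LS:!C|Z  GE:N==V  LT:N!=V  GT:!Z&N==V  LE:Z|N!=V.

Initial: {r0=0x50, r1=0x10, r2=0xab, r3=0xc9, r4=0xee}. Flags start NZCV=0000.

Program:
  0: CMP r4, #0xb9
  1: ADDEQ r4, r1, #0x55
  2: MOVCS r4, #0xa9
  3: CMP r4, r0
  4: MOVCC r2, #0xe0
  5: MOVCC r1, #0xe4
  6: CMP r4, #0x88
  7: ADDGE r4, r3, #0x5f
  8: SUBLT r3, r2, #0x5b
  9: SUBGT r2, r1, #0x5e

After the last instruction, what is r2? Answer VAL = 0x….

VAL = 0xb2

[0] flags=0010 → (cmp)
[1] flags=0010 EQ?F → skip
[2] flags=0010 CS?T → r4=0xa9
[3] flags=0011 → (cmp)
[4] flags=0011 CC?F → skip
[5] flags=0011 CC?F → skip
[6] flags=0010 → (cmp)
[7] flags=0010 GE?T → r4=0x28
[8] flags=0010 LT?F → skip
[9] flags=0010 GT?T → r2=0xb2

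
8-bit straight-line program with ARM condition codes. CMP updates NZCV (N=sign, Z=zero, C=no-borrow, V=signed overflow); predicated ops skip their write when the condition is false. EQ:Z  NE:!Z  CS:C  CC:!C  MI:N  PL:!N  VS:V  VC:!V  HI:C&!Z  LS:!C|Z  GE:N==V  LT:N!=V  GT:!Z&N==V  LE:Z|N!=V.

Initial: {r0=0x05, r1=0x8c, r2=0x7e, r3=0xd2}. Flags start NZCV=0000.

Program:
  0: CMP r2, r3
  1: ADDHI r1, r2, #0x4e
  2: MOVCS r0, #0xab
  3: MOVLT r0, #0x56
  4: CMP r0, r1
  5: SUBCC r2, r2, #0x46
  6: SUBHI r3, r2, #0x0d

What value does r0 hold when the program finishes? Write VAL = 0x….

VAL = 0x05

0: ✓ CMP  NZCV=1001
1: · ADDHI
2: · MOVCS
3: · MOVLT
4: ✓ CMP  NZCV=0000
5: ✓ SUBCC  r2←0x38
6: · SUBHI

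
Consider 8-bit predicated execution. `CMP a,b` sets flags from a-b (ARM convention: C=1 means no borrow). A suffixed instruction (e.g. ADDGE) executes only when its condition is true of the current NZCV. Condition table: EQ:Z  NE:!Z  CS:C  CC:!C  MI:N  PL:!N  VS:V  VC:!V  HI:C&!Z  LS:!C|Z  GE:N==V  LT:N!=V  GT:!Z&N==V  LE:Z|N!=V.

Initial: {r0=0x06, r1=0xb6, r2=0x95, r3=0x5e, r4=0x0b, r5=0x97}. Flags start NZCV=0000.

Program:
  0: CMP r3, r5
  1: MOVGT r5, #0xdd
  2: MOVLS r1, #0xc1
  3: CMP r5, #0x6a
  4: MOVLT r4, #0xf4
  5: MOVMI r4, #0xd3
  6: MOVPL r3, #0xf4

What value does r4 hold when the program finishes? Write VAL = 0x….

VAL = 0xf4

0: ✓ CMP  NZCV=1001
1: ✓ MOVGT  r5←0xdd
2: ✓ MOVLS  r1←0xc1
3: ✓ CMP  NZCV=0011
4: ✓ MOVLT  r4←0xf4
5: · MOVMI
6: ✓ MOVPL  r3←0xf4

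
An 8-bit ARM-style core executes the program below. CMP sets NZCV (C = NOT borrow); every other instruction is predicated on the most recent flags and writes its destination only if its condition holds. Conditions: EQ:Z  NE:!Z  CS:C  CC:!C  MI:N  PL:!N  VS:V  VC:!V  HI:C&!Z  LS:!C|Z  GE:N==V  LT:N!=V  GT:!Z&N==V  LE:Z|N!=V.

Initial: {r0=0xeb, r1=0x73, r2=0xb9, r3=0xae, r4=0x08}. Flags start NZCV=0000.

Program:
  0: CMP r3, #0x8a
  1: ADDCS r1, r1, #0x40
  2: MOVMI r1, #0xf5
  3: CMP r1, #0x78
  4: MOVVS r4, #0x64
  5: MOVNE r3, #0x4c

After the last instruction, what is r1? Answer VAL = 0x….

VAL = 0xb3

0: ✓ CMP  NZCV=0010
1: ✓ ADDCS  r1←0xb3
2: · MOVMI
3: ✓ CMP  NZCV=0011
4: ✓ MOVVS  r4←0x64
5: ✓ MOVNE  r3←0x4c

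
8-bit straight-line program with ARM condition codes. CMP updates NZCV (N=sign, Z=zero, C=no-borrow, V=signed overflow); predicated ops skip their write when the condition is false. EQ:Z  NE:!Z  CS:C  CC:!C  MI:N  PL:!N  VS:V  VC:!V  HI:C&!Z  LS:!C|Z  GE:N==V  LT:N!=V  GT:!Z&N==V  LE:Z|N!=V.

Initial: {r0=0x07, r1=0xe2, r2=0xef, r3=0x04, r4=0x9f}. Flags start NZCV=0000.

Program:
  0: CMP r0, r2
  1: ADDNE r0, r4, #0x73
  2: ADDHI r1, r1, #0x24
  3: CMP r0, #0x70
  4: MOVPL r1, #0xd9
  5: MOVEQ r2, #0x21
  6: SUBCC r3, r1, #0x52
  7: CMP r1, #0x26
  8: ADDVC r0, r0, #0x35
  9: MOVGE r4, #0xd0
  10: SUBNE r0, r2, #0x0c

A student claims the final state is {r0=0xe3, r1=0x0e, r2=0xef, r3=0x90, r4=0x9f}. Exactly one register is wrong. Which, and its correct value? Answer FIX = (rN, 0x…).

[0] flags=0000 → (cmp)
[1] flags=0000 NE?T → r0=0x12
[2] flags=0000 HI?F → skip
[3] flags=1000 → (cmp)
[4] flags=1000 PL?F → skip
[5] flags=1000 EQ?F → skip
[6] flags=1000 CC?T → r3=0x90
[7] flags=1010 → (cmp)
[8] flags=1010 VC?T → r0=0x47
[9] flags=1010 GE?F → skip
[10] flags=1010 NE?T → r0=0xe3

FIX = (r1, 0xe2)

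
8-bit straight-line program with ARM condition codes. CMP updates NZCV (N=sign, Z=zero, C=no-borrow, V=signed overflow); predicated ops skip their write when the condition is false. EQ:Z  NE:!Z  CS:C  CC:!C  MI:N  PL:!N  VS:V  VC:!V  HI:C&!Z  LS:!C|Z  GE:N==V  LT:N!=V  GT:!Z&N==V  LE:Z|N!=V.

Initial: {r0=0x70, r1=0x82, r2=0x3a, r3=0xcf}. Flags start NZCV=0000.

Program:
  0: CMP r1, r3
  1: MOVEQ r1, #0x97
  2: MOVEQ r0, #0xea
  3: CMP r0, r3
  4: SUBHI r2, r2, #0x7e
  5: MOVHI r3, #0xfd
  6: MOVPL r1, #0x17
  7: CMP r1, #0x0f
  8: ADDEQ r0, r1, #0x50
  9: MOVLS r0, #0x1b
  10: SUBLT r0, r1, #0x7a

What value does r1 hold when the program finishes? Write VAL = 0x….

VAL = 0x82

0: ✓ CMP  NZCV=1000
1: · MOVEQ
2: · MOVEQ
3: ✓ CMP  NZCV=1001
4: · SUBHI
5: · MOVHI
6: · MOVPL
7: ✓ CMP  NZCV=0011
8: · ADDEQ
9: · MOVLS
10: ✓ SUBLT  r0←0x08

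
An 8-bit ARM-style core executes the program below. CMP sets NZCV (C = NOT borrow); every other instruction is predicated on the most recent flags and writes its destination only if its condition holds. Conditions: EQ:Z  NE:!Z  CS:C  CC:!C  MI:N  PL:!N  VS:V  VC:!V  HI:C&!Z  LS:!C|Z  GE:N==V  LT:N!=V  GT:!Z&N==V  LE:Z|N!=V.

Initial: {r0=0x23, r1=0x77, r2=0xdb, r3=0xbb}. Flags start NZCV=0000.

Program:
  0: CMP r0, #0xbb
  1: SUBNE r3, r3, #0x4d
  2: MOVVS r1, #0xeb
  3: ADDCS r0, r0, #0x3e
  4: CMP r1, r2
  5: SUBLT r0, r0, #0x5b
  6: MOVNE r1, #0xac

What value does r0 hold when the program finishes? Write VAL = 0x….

[0] flags=0000 → (cmp)
[1] flags=0000 NE?T → r3=0x6e
[2] flags=0000 VS?F → skip
[3] flags=0000 CS?F → skip
[4] flags=1001 → (cmp)
[5] flags=1001 LT?F → skip
[6] flags=1001 NE?T → r1=0xac

VAL = 0x23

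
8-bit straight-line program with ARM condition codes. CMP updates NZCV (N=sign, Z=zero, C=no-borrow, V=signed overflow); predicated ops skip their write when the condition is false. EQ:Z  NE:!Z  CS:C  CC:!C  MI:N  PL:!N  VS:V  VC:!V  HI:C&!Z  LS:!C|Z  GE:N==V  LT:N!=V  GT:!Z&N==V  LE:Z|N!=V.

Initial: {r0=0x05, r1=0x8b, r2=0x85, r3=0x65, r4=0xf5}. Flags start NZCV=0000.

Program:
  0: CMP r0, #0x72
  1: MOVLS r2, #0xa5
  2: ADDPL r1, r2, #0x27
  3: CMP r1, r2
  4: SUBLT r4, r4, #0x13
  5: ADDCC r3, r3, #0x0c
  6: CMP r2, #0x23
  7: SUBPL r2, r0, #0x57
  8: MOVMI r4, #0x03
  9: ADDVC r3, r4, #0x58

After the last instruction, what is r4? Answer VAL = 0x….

0: ✓ CMP  NZCV=1000
1: ✓ MOVLS  r2←0xa5
2: · ADDPL
3: ✓ CMP  NZCV=1000
4: ✓ SUBLT  r4←0xe2
5: ✓ ADDCC  r3←0x71
6: ✓ CMP  NZCV=1010
7: · SUBPL
8: ✓ MOVMI  r4←0x03
9: ✓ ADDVC  r3←0x5b

VAL = 0x03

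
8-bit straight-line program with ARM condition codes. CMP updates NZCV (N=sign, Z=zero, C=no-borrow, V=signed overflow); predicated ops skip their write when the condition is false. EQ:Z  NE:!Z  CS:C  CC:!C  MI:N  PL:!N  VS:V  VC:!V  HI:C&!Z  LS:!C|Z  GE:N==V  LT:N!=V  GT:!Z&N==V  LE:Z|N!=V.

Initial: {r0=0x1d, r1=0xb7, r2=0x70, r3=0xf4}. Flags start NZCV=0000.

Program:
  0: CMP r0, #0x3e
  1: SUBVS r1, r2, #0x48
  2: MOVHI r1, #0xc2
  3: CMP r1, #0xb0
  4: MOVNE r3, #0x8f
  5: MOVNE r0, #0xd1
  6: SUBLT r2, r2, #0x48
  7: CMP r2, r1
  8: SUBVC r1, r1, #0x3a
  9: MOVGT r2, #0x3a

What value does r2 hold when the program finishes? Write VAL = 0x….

0: ✓ CMP  NZCV=1000
1: · SUBVS
2: · MOVHI
3: ✓ CMP  NZCV=0010
4: ✓ MOVNE  r3←0x8f
5: ✓ MOVNE  r0←0xd1
6: · SUBLT
7: ✓ CMP  NZCV=1001
8: · SUBVC
9: ✓ MOVGT  r2←0x3a

VAL = 0x3a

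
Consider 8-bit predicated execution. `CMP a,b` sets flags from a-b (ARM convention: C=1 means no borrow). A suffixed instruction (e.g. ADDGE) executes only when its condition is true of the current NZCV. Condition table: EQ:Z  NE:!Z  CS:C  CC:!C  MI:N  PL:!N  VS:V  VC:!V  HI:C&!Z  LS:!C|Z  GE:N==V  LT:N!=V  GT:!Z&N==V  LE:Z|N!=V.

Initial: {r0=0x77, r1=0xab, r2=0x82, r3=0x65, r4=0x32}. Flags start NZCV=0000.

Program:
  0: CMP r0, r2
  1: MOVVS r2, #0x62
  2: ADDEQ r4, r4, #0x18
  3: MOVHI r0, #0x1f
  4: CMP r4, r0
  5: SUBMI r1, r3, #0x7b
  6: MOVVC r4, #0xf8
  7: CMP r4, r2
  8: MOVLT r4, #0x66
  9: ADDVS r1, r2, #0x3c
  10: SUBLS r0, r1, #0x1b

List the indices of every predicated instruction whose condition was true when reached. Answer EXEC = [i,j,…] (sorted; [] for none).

0: ✓ CMP  NZCV=1001
1: ✓ MOVVS  r2←0x62
2: · ADDEQ
3: · MOVHI
4: ✓ CMP  NZCV=1000
5: ✓ SUBMI  r1←0xea
6: ✓ MOVVC  r4←0xf8
7: ✓ CMP  NZCV=1010
8: ✓ MOVLT  r4←0x66
9: · ADDVS
10: · SUBLS

EXEC = [1,5,6,8]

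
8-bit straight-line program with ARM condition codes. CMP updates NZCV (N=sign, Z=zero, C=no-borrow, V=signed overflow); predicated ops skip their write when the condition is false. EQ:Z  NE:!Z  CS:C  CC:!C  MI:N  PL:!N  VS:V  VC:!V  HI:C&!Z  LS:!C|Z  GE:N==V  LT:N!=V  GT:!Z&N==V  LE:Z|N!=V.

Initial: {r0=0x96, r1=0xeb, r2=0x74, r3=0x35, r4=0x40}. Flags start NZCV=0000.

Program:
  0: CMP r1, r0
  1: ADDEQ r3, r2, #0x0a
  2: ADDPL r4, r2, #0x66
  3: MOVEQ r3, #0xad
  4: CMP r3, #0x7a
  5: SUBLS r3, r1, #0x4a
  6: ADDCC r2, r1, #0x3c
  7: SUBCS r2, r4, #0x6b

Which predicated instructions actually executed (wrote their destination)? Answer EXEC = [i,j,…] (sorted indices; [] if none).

[0] flags=0010 → (cmp)
[1] flags=0010 EQ?F → skip
[2] flags=0010 PL?T → r4=0xda
[3] flags=0010 EQ?F → skip
[4] flags=1000 → (cmp)
[5] flags=1000 LS?T → r3=0xa1
[6] flags=1000 CC?T → r2=0x27
[7] flags=1000 CS?F → skip

EXEC = [2,5,6]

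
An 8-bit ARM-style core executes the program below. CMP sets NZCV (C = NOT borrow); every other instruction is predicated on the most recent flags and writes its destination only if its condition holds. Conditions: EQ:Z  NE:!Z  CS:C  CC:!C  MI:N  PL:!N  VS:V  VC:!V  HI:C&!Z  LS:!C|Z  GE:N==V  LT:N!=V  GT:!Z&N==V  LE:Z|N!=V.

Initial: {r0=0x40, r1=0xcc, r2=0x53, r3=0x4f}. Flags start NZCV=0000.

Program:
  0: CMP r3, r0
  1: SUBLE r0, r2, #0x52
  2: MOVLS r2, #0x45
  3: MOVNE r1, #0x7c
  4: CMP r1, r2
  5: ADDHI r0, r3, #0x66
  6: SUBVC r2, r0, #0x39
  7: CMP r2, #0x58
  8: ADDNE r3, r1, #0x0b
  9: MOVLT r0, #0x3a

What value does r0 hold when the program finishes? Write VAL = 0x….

VAL = 0xb5

[0] flags=0010 → (cmp)
[1] flags=0010 LE?F → skip
[2] flags=0010 LS?F → skip
[3] flags=0010 NE?T → r1=0x7c
[4] flags=0010 → (cmp)
[5] flags=0010 HI?T → r0=0xb5
[6] flags=0010 VC?T → r2=0x7c
[7] flags=0010 → (cmp)
[8] flags=0010 NE?T → r3=0x87
[9] flags=0010 LT?F → skip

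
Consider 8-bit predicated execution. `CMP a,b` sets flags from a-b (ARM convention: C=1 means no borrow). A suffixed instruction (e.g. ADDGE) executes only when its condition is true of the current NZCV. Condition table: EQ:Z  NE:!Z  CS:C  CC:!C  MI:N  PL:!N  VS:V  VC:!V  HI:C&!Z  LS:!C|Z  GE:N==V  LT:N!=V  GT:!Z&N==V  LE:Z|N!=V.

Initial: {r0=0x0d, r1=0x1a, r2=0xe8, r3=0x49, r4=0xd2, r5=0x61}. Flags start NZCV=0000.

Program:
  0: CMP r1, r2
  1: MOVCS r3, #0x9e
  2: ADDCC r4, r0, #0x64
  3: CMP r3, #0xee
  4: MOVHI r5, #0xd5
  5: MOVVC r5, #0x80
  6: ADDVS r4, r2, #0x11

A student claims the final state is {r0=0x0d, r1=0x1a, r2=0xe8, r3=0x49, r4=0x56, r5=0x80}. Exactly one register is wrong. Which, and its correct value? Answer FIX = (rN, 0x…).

0: ✓ CMP  NZCV=0000
1: · MOVCS
2: ✓ ADDCC  r4←0x71
3: ✓ CMP  NZCV=0000
4: · MOVHI
5: ✓ MOVVC  r5←0x80
6: · ADDVS

FIX = (r4, 0x71)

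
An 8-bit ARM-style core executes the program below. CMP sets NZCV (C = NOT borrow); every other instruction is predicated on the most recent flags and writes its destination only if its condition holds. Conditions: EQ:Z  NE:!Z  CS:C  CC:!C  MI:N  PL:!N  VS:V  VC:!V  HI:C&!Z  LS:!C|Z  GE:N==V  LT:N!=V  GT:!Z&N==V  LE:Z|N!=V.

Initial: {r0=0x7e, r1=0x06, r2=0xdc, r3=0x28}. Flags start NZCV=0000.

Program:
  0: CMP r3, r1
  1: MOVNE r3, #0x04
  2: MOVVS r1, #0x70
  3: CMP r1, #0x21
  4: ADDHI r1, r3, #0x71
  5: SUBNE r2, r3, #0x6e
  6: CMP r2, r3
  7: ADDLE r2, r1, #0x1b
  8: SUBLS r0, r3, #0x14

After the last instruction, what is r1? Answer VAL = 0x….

[0] flags=0010 → (cmp)
[1] flags=0010 NE?T → r3=0x04
[2] flags=0010 VS?F → skip
[3] flags=1000 → (cmp)
[4] flags=1000 HI?F → skip
[5] flags=1000 NE?T → r2=0x96
[6] flags=1010 → (cmp)
[7] flags=1010 LE?T → r2=0x21
[8] flags=1010 LS?F → skip

VAL = 0x06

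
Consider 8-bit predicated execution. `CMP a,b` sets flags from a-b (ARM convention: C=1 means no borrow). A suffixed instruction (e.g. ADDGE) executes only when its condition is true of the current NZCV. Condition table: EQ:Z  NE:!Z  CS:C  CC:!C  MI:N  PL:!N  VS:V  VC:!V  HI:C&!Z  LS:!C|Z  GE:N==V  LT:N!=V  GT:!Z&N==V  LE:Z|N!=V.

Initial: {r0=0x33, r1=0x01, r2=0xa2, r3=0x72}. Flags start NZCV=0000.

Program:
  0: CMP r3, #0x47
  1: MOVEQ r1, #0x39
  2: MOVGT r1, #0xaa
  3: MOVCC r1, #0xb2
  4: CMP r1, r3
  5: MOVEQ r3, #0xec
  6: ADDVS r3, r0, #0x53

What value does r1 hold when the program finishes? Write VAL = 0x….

VAL = 0xaa

0: ✓ CMP  NZCV=0010
1: · MOVEQ
2: ✓ MOVGT  r1←0xaa
3: · MOVCC
4: ✓ CMP  NZCV=0011
5: · MOVEQ
6: ✓ ADDVS  r3←0x86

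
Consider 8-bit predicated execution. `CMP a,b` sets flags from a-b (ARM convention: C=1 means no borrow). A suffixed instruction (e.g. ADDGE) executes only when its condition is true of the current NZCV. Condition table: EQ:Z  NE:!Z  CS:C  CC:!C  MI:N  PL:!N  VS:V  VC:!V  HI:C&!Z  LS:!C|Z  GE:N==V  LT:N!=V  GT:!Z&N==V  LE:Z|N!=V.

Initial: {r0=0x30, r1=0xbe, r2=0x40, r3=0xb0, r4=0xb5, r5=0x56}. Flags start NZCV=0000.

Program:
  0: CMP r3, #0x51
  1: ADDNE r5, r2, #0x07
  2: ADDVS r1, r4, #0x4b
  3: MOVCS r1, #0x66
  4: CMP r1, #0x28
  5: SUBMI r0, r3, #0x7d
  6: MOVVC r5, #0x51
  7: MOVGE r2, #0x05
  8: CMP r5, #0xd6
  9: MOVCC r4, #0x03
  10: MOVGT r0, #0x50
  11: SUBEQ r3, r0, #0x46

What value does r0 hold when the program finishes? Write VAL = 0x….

VAL = 0x50

0: ✓ CMP  NZCV=0011
1: ✓ ADDNE  r5←0x47
2: ✓ ADDVS  r1←0x00
3: ✓ MOVCS  r1←0x66
4: ✓ CMP  NZCV=0010
5: · SUBMI
6: ✓ MOVVC  r5←0x51
7: ✓ MOVGE  r2←0x05
8: ✓ CMP  NZCV=0000
9: ✓ MOVCC  r4←0x03
10: ✓ MOVGT  r0←0x50
11: · SUBEQ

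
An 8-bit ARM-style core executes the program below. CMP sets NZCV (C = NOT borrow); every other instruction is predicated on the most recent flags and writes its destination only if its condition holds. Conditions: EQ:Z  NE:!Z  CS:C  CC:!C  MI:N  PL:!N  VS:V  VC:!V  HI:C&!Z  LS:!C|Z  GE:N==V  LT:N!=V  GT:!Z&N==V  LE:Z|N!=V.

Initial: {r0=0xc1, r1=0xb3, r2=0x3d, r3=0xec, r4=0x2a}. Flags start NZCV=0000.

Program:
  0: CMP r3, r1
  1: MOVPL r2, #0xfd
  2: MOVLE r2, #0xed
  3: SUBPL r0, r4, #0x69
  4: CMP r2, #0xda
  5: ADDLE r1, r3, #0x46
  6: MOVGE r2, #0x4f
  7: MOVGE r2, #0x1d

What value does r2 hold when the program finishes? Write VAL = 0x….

[0] flags=0010 → (cmp)
[1] flags=0010 PL?T → r2=0xfd
[2] flags=0010 LE?F → skip
[3] flags=0010 PL?T → r0=0xc1
[4] flags=0010 → (cmp)
[5] flags=0010 LE?F → skip
[6] flags=0010 GE?T → r2=0x4f
[7] flags=0010 GE?T → r2=0x1d

VAL = 0x1d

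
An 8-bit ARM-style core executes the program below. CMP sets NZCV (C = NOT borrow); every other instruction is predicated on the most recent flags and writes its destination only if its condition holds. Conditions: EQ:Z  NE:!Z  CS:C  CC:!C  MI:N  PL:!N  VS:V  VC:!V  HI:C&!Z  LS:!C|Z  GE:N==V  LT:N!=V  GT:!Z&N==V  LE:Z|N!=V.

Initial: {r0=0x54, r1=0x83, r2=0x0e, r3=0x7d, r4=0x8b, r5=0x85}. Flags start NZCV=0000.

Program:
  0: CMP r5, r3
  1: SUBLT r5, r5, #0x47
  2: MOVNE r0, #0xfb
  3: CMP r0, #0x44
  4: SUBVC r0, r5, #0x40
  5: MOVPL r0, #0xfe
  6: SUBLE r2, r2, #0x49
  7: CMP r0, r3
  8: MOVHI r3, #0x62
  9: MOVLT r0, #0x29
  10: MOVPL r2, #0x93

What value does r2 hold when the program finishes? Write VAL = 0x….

VAL = 0xc5

[0] flags=0011 → (cmp)
[1] flags=0011 LT?T → r5=0x3e
[2] flags=0011 NE?T → r0=0xfb
[3] flags=1010 → (cmp)
[4] flags=1010 VC?T → r0=0xfe
[5] flags=1010 PL?F → skip
[6] flags=1010 LE?T → r2=0xc5
[7] flags=1010 → (cmp)
[8] flags=1010 HI?T → r3=0x62
[9] flags=1010 LT?T → r0=0x29
[10] flags=1010 PL?F → skip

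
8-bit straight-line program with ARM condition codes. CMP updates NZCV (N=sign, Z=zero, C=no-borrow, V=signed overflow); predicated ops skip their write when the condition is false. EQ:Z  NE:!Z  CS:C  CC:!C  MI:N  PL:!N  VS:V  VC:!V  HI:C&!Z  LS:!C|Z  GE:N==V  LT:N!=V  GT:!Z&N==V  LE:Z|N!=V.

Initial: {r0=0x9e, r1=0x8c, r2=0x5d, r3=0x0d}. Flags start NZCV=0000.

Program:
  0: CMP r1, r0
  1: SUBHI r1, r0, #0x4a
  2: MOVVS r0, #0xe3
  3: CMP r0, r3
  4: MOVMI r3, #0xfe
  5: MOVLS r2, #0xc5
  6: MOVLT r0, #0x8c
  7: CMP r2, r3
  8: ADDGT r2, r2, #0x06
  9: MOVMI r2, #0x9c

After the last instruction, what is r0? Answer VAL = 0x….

[0] flags=1000 → (cmp)
[1] flags=1000 HI?F → skip
[2] flags=1000 VS?F → skip
[3] flags=1010 → (cmp)
[4] flags=1010 MI?T → r3=0xfe
[5] flags=1010 LS?F → skip
[6] flags=1010 LT?T → r0=0x8c
[7] flags=0000 → (cmp)
[8] flags=0000 GT?T → r2=0x63
[9] flags=0000 MI?F → skip

VAL = 0x8c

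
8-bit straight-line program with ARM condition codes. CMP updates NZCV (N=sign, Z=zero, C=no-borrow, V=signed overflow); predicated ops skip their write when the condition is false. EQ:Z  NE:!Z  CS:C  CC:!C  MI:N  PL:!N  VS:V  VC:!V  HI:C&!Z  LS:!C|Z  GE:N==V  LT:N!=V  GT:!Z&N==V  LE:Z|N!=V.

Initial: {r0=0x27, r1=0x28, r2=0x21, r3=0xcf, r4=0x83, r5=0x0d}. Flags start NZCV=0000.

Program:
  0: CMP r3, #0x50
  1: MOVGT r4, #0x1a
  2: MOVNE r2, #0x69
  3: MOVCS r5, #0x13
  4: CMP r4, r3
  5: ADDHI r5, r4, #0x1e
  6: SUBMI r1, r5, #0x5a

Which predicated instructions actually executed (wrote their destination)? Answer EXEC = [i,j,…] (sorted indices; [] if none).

EXEC = [2,3,6]

0: ✓ CMP  NZCV=0011
1: · MOVGT
2: ✓ MOVNE  r2←0x69
3: ✓ MOVCS  r5←0x13
4: ✓ CMP  NZCV=1000
5: · ADDHI
6: ✓ SUBMI  r1←0xb9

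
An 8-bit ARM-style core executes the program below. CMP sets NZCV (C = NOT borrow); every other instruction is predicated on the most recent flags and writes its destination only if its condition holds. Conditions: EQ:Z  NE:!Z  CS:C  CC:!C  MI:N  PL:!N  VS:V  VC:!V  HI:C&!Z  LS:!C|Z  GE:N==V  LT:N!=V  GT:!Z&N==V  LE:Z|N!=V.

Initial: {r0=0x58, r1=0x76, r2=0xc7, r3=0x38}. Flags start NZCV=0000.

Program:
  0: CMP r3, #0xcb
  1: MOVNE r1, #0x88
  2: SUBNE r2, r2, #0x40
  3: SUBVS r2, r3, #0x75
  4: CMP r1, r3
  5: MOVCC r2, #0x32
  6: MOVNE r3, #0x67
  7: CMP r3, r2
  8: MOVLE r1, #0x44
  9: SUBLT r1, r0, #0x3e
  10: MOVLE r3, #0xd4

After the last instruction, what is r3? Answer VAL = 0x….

VAL = 0x67

0: ✓ CMP  NZCV=0000
1: ✓ MOVNE  r1←0x88
2: ✓ SUBNE  r2←0x87
3: · SUBVS
4: ✓ CMP  NZCV=0011
5: · MOVCC
6: ✓ MOVNE  r3←0x67
7: ✓ CMP  NZCV=1001
8: · MOVLE
9: · SUBLT
10: · MOVLE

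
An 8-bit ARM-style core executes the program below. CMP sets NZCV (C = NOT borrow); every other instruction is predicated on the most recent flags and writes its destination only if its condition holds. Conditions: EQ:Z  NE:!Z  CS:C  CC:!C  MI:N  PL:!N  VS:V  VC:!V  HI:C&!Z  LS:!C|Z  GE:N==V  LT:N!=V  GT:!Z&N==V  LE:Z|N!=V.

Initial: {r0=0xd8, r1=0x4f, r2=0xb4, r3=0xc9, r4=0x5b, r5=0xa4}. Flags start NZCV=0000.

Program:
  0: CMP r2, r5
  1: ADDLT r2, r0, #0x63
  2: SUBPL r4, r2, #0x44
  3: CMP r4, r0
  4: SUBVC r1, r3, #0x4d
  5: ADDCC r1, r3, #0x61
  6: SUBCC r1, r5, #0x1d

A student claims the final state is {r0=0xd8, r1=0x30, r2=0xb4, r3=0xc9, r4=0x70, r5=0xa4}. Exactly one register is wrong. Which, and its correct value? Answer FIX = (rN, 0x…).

FIX = (r1, 0x87)

[0] flags=0010 → (cmp)
[1] flags=0010 LT?F → skip
[2] flags=0010 PL?T → r4=0x70
[3] flags=1001 → (cmp)
[4] flags=1001 VC?F → skip
[5] flags=1001 CC?T → r1=0x2a
[6] flags=1001 CC?T → r1=0x87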